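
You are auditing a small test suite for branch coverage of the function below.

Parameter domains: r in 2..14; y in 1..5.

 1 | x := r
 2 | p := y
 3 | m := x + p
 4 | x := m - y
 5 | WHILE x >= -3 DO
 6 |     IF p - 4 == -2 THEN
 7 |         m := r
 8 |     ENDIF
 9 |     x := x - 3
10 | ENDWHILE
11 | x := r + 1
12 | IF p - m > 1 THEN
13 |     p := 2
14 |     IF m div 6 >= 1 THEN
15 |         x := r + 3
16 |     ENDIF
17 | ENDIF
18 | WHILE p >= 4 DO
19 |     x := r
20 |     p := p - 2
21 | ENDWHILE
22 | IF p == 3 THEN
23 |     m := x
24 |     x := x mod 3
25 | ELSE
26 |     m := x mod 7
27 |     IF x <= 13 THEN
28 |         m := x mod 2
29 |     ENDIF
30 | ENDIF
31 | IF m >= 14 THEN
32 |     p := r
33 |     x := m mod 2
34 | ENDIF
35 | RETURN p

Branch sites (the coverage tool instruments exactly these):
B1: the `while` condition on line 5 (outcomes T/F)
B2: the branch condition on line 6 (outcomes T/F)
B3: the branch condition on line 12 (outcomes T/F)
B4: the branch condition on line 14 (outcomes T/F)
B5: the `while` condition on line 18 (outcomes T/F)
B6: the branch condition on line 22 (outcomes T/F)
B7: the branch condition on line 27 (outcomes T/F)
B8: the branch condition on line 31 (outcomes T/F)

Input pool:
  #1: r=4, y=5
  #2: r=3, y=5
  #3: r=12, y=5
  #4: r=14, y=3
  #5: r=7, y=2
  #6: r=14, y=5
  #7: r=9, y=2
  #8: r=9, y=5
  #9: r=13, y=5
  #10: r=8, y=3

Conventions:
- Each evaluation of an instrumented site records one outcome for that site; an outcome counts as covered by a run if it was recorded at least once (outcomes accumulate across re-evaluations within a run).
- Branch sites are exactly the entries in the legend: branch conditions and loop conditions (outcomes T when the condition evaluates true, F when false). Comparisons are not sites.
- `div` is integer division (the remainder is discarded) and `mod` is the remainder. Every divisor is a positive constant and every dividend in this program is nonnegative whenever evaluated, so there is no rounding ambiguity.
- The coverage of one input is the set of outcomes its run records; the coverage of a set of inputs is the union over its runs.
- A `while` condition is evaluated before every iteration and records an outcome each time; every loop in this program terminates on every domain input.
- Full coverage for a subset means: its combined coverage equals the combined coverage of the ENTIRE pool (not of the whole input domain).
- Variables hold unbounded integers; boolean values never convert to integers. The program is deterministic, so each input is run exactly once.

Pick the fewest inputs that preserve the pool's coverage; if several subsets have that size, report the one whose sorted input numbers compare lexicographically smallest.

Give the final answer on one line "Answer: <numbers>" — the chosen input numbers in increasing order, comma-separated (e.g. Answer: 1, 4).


input #1, r=4, y=5: events B1->T, B2->F, B1->T, B2->F, B1->T, B2->F, B1->F, B3->F, B5->T, B5->F, B6->T, B8->F; outcomes B1=T, B1=F, B2=F, B3=F, B5=T, B5=F, B6=T, B8=F
input #2, r=3, y=5: events B1->T, B2->F, B1->T, B2->F, B1->T, B2->F, B1->F, B3->F, B5->T, B5->F, B6->T, B8->F; outcomes B1=T, B1=F, B2=F, B3=F, B5=T, B5=F, B6=T, B8=F
input #3, r=12, y=5: events B1->T, B2->F, B1->T, B2->F, B1->T, B2->F, B1->T, B2->F, B1->T, B2->F, B1->T, B2->F, B1->F, B3->F, ...; outcomes B1=T, B1=F, B2=F, B3=F, B5=T, B5=F, B6=T, B8=F
input #4, r=14, y=3: events B1->T, B2->F, B1->T, B2->F, B1->T, B2->F, B1->T, B2->F, B1->T, B2->F, B1->T, B2->F, B1->F, B3->F, ...; outcomes B1=T, B1=F, B2=F, B3=F, B5=F, B6=T, B8=T
input #5, r=7, y=2: events B1->T, B2->T, B1->T, B2->T, B1->T, B2->T, B1->T, B2->T, B1->F, B3->F, B5->F, B6->F, B7->T, B8->F; outcomes B1=T, B1=F, B2=T, B3=F, B5=F, B6=F, B7=T, B8=F
input #6, r=14, y=5: events B1->T, B2->F, B1->T, B2->F, B1->T, B2->F, B1->T, B2->F, B1->T, B2->F, B1->T, B2->F, B1->F, B3->F, ...; outcomes B1=T, B1=F, B2=F, B3=F, B5=T, B5=F, B6=T, B8=T
input #7, r=9, y=2: events B1->T, B2->T, B1->T, B2->T, B1->T, B2->T, B1->T, B2->T, B1->T, B2->T, B1->F, B3->F, B5->F, B6->F, ...; outcomes B1=T, B1=F, B2=T, B3=F, B5=F, B6=F, B7=T, B8=F
input #8, r=9, y=5: events B1->T, B2->F, B1->T, B2->F, B1->T, B2->F, B1->T, B2->F, B1->T, B2->F, B1->F, B3->F, B5->T, B5->F, ...; outcomes B1=T, B1=F, B2=F, B3=F, B5=T, B5=F, B6=T, B8=F
input #9, r=13, y=5: events B1->T, B2->F, B1->T, B2->F, B1->T, B2->F, B1->T, B2->F, B1->T, B2->F, B1->T, B2->F, B1->F, B3->F, ...; outcomes B1=T, B1=F, B2=F, B3=F, B5=T, B5=F, B6=T, B8=F
input #10, r=8, y=3: events B1->T, B2->F, B1->T, B2->F, B1->T, B2->F, B1->T, B2->F, B1->F, B3->F, B5->F, B6->T, B8->F; outcomes B1=T, B1=F, B2=F, B3=F, B5=F, B6=T, B8=F
together the pool reaches 12 outcomes: B1=T, B1=F, B2=T, B2=F, B3=F, B5=T, B5=F, B6=T, B6=F, B7=T, B8=T, B8=F
size 1 is not enough: best union over all size-1 subsets is 8/12
at size 2, {5, 6} reaches all 12 outcomes; every lexicographically earlier size-2 subset fails
Answer: 5, 6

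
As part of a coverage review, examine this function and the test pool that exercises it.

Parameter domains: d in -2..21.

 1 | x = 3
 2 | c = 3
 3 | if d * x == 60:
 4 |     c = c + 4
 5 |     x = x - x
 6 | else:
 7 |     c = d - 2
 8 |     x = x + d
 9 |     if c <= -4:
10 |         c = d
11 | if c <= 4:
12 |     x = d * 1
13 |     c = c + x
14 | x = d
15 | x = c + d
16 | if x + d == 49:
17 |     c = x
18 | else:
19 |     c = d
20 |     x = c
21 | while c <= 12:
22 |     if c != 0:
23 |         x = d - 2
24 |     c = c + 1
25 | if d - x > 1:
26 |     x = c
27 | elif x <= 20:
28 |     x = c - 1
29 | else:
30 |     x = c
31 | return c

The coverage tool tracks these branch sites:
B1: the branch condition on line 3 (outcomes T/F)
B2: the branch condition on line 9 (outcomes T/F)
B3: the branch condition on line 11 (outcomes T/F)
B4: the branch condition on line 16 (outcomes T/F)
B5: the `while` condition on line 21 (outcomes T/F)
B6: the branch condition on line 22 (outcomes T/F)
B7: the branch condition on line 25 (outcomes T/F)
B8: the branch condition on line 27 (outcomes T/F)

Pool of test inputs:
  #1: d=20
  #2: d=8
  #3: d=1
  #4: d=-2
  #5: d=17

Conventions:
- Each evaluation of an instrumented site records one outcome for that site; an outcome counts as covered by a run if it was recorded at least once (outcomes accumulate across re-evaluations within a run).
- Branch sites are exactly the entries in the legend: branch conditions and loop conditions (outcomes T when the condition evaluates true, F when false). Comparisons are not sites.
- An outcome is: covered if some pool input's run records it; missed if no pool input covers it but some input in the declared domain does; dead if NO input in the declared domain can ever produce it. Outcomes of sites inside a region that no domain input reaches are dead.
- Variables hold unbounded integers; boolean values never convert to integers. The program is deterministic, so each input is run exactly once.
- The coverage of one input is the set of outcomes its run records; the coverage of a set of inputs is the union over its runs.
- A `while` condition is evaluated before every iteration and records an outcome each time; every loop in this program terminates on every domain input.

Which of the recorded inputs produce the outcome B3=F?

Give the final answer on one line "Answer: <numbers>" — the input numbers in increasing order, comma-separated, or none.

input #1 (d=20): records B3=F
input #2 (d=8): records B3=F
input #3 (d=1): does not record B3=F
input #4 (d=-2): does not record B3=F
input #5 (d=17): records B3=F

Answer: 1, 2, 5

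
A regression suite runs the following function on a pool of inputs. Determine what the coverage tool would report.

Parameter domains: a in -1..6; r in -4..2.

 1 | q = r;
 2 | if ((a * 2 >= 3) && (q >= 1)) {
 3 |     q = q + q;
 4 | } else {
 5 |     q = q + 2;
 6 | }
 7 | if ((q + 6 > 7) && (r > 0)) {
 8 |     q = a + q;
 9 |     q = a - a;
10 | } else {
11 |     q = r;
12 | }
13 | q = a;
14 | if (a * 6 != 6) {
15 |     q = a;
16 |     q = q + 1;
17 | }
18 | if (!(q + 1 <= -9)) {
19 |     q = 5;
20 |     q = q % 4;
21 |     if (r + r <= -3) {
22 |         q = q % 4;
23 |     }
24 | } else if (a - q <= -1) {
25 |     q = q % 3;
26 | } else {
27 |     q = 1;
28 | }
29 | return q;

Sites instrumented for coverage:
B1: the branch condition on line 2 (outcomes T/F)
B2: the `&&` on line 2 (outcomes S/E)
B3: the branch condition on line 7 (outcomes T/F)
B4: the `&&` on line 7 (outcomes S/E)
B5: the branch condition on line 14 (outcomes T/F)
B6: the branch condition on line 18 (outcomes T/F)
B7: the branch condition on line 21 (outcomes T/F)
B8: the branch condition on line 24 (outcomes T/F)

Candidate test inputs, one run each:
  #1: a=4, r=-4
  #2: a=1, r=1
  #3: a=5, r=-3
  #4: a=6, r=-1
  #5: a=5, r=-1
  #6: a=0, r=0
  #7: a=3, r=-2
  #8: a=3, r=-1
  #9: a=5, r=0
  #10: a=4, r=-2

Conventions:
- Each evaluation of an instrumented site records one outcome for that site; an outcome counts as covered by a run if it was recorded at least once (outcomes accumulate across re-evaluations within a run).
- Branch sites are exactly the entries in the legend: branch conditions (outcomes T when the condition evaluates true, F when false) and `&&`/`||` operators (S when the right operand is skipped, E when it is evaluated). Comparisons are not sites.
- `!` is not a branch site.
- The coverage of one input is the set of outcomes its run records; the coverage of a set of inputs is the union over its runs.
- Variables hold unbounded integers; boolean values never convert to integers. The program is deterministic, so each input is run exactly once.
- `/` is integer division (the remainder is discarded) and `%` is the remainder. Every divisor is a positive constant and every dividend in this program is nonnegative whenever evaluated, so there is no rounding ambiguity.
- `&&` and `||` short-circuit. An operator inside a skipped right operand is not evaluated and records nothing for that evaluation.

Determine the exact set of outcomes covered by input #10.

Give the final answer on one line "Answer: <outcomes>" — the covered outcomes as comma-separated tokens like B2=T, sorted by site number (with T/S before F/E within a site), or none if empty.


Tracing the run of input #10 (a=4, r=-2):
  B2->E, B1->F, B4->S, B3->F, B5->T, B6->T, B7->T
collecting distinct outcomes: B1=F, B2=E, B3=F, B4=S, B5=T, B6=T, B7=T
Answer: B1=F, B2=E, B3=F, B4=S, B5=T, B6=T, B7=T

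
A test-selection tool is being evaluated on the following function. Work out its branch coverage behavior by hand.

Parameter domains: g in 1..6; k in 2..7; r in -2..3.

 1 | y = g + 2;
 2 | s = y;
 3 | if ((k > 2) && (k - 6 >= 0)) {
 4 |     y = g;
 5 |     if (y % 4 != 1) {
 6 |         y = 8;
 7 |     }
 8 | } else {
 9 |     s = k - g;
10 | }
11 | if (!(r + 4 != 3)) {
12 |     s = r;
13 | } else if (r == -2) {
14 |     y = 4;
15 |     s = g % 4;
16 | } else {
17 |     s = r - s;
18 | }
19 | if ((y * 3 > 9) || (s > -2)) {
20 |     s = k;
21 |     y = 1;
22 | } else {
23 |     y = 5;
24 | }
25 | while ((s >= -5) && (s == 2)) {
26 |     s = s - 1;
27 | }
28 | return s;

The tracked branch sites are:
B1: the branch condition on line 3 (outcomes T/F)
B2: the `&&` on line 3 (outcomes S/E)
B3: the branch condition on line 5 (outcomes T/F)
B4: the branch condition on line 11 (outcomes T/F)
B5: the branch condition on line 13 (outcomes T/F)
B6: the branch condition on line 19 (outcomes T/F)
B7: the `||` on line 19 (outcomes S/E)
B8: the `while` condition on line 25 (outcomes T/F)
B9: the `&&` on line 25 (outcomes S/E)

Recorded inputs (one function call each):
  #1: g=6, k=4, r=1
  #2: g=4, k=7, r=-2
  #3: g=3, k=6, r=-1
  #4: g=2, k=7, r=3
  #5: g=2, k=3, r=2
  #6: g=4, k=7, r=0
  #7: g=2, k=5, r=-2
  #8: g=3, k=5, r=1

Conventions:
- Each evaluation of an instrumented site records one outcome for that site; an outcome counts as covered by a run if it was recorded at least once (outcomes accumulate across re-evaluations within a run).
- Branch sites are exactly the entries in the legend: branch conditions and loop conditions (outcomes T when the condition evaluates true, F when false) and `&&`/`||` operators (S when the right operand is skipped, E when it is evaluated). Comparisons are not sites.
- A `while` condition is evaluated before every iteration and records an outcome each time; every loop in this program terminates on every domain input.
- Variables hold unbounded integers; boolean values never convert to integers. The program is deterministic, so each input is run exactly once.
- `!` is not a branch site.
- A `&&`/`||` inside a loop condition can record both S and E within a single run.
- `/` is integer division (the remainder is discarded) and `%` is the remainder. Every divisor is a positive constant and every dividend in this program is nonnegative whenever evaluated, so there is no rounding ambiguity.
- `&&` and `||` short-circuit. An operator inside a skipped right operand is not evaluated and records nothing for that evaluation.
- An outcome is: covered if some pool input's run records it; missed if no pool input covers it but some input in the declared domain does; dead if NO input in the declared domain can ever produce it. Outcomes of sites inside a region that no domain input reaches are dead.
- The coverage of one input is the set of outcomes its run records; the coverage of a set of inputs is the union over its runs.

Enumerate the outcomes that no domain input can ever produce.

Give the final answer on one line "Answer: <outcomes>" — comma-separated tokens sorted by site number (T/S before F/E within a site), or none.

exhaustive pass over the 216-input domain:
  B9=S: no domain input ever produces it -> dead
  reachable outcomes have witnesses, e.g. B1=T (e.g. g=1, k=6, r=-2), B1=F (e.g. g=1, k=2, r=-2), B2=S (e.g. g=1, k=2, r=-2), B2=E (e.g. g=1, k=3, r=-2)

Answer: B9=S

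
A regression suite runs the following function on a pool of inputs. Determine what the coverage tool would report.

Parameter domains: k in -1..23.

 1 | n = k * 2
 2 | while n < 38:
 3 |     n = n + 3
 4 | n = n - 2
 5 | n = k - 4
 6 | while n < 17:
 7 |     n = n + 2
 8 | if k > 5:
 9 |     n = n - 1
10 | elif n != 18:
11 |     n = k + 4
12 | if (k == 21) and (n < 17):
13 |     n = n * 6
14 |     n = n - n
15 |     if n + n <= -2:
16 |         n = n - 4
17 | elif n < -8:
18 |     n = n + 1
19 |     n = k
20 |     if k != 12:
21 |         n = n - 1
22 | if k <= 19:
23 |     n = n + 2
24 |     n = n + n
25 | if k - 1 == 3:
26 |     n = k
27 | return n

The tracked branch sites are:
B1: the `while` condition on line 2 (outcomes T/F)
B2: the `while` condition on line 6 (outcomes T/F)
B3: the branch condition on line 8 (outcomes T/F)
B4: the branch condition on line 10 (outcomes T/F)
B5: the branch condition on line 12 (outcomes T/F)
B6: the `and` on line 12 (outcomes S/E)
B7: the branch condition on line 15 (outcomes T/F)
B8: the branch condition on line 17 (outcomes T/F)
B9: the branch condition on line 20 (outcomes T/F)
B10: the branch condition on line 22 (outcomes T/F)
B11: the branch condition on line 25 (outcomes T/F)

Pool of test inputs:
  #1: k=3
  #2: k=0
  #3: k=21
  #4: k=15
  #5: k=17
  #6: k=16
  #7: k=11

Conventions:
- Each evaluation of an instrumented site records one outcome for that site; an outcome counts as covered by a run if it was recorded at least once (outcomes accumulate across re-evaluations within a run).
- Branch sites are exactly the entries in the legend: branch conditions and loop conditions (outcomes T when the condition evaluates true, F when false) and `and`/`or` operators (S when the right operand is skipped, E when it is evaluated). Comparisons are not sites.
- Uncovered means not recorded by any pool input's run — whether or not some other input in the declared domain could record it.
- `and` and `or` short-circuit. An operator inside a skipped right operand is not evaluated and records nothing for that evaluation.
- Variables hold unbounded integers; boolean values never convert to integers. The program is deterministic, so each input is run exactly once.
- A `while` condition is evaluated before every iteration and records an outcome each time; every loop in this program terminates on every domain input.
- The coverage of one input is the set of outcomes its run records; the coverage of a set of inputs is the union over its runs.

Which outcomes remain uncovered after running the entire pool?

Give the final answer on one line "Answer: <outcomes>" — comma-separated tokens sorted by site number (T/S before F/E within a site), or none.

#1 (k=3) -> covered: B1=T, B1=F, B2=T, B2=F, B3=F, B4=T, B5=F, B6=S, B8=F, B10=T, B11=F
#2 (k=0) -> covered: B1=T, B1=F, B2=T, B2=F, B3=F, B4=F, B5=F, B6=S, B8=F, B10=T, B11=F
#3 (k=21) -> covered: B1=F, B2=F, B3=T, B5=T, B6=E, B7=F, B10=F, B11=F
#4 (k=15) -> covered: B1=T, B1=F, B2=T, B2=F, B3=T, B5=F, B6=S, B8=F, B10=T, B11=F
#5 (k=17) -> covered: B1=T, B1=F, B2=T, B2=F, B3=T, B5=F, B6=S, B8=F, B10=T, B11=F
#6 (k=16) -> covered: B1=T, B1=F, B2=T, B2=F, B3=T, B5=F, B6=S, B8=F, B10=T, B11=F
#7 (k=11) -> covered: B1=T, B1=F, B2=T, B2=F, B3=T, B5=F, B6=S, B8=F, B10=T, B11=F
union over the pool: B1=T, B1=F, B2=T, B2=F, B3=T, B3=F, B4=T, B4=F, B5=T, B5=F, B6=S, B6=E, B7=F, B8=F, B10=T, B10=F, B11=F
uncovered (5 of 22): B7=T, B8=T, B9=T, B9=F, B11=T

Answer: B7=T, B8=T, B9=T, B9=F, B11=T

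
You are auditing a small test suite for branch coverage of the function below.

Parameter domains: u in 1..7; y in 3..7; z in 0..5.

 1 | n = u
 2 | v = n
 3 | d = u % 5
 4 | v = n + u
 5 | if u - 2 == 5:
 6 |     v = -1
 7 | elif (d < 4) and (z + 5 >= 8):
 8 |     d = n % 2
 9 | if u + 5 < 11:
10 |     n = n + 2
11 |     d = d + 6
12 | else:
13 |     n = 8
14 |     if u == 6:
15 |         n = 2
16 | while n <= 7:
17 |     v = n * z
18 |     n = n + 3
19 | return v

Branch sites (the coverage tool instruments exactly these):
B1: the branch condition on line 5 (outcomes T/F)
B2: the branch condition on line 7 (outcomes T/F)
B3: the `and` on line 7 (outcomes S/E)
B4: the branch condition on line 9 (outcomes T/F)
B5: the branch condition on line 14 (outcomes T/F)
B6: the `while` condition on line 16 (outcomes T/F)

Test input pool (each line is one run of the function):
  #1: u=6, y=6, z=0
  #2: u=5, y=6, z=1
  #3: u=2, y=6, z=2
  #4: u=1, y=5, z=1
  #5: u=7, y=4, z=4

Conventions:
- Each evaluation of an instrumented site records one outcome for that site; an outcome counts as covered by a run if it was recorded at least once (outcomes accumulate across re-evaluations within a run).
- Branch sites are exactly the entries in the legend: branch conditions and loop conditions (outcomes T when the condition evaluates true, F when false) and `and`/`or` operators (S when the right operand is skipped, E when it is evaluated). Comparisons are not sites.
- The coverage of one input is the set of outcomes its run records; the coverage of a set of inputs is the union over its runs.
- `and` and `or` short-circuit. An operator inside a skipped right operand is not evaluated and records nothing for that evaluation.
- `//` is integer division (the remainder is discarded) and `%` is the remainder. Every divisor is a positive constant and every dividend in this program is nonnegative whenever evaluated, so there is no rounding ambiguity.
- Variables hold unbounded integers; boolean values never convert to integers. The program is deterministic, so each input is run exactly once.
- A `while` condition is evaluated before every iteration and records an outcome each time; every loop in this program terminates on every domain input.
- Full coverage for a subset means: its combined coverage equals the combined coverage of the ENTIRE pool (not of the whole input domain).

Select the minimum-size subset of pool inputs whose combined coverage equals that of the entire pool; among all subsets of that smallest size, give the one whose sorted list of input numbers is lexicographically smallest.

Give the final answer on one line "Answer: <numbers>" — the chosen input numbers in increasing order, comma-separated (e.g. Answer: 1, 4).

input #1 (u=6, y=6, z=0): events B1->F, B3->E, B2->F, B4->F, B5->T, B6->T, B6->T, B6->F; covers B1=F, B2=F, B3=E, B4=F, B5=T, B6=T, B6=F
input #2 (u=5, y=6, z=1): events B1->F, B3->E, B2->F, B4->T, B6->T, B6->F; covers B1=F, B2=F, B3=E, B4=T, B6=T, B6=F
input #3 (u=2, y=6, z=2): events B1->F, B3->E, B2->F, B4->T, B6->T, B6->T, B6->F; covers B1=F, B2=F, B3=E, B4=T, B6=T, B6=F
input #4 (u=1, y=5, z=1): events B1->F, B3->E, B2->F, B4->T, B6->T, B6->T, B6->F; covers B1=F, B2=F, B3=E, B4=T, B6=T, B6=F
input #5 (u=7, y=4, z=4): events B1->T, B4->F, B5->F, B6->F; covers B1=T, B4=F, B5=F, B6=F
together the pool reaches 10 outcomes: B1=T, B1=F, B2=F, B3=E, B4=T, B4=F, B5=T, B5=F, B6=T, B6=F
checked all size-1 subsets: none covers 10 outcomes (max 7/10)
checked all size-2 subsets: none covers 10 outcomes (max 9/10)
size 3: inputs {1, 2, 5} cover all 10 outcomes, and no lexicographically smaller subset of this size does

Answer: 1, 2, 5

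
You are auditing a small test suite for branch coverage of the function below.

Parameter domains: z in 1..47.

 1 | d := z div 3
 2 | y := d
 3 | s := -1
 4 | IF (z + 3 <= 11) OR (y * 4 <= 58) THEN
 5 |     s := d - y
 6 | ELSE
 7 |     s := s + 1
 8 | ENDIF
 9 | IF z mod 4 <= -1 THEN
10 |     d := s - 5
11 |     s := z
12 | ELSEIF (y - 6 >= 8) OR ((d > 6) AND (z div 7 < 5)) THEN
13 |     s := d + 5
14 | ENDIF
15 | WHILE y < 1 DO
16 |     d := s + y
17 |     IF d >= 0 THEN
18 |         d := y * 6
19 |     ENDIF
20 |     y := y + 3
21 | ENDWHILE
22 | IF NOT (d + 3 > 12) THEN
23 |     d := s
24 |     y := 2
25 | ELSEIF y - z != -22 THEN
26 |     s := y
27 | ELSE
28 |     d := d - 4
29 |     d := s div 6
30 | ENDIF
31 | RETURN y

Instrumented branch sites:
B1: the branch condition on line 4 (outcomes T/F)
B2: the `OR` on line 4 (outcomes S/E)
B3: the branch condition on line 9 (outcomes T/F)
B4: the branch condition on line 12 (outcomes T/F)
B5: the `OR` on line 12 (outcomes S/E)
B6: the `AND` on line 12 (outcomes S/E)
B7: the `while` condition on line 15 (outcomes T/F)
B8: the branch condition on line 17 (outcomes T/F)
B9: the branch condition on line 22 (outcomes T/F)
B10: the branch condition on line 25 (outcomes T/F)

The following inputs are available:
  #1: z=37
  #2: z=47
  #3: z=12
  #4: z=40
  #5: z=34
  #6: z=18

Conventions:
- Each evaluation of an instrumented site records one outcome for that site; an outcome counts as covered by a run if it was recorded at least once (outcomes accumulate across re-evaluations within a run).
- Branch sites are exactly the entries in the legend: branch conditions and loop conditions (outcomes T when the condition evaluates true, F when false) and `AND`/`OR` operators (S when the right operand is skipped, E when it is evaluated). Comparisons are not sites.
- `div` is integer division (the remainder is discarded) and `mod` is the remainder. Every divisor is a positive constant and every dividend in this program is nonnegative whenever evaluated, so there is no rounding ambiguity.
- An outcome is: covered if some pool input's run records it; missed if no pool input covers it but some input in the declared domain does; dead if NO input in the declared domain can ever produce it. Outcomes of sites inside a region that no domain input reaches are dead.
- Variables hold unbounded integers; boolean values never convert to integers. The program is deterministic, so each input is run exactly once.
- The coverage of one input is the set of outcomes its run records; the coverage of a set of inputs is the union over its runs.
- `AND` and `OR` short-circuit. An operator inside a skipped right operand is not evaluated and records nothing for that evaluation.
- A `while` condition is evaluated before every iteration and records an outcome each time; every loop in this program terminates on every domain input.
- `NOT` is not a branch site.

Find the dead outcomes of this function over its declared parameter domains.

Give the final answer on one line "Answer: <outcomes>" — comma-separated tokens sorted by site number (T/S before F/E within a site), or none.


running all 47 domain inputs and tallying outcomes:
  B3=T: never recorded by any domain input -> dead
  B8=F: never recorded by any domain input -> dead
  reachable outcomes have witnesses, e.g. B1=T (e.g. z=1), B1=F (e.g. z=45), B2=S (e.g. z=1), B2=E (e.g. z=9)
Answer: B3=T, B8=F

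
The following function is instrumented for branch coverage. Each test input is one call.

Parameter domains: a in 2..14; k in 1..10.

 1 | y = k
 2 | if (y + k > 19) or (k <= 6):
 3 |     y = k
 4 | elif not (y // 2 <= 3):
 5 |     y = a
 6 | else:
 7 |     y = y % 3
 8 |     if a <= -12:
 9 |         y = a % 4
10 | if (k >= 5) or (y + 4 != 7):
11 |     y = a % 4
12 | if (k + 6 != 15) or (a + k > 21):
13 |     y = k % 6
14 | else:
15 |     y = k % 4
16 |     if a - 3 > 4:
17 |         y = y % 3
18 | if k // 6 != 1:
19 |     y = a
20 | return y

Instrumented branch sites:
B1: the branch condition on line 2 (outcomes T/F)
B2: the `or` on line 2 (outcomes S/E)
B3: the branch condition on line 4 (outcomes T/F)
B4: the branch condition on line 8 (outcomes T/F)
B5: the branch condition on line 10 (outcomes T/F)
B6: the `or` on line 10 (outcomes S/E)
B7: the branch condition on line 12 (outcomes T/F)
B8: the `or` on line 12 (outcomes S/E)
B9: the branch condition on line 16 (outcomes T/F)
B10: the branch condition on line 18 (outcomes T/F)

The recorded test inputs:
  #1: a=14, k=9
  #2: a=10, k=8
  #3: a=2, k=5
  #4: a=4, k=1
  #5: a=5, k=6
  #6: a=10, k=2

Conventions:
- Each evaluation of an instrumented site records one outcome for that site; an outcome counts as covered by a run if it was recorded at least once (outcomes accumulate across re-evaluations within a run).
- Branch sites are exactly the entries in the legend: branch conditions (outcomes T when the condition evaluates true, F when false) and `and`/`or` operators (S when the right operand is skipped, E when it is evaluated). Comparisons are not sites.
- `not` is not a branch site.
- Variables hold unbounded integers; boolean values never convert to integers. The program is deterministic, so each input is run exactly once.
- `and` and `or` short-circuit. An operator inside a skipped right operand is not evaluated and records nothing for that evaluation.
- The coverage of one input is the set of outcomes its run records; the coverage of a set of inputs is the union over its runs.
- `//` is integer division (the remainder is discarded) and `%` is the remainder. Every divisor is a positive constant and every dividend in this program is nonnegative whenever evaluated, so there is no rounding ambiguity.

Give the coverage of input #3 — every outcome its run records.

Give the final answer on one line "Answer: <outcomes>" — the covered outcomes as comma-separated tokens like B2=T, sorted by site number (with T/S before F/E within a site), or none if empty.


Tracing the run of input #3 (a=2, k=5):
  B2->E, B1->T, B6->S, B5->T, B8->S, B7->T, B10->T
distinct outcomes covered: B1=T, B2=E, B5=T, B6=S, B7=T, B8=S, B10=T
Answer: B1=T, B2=E, B5=T, B6=S, B7=T, B8=S, B10=T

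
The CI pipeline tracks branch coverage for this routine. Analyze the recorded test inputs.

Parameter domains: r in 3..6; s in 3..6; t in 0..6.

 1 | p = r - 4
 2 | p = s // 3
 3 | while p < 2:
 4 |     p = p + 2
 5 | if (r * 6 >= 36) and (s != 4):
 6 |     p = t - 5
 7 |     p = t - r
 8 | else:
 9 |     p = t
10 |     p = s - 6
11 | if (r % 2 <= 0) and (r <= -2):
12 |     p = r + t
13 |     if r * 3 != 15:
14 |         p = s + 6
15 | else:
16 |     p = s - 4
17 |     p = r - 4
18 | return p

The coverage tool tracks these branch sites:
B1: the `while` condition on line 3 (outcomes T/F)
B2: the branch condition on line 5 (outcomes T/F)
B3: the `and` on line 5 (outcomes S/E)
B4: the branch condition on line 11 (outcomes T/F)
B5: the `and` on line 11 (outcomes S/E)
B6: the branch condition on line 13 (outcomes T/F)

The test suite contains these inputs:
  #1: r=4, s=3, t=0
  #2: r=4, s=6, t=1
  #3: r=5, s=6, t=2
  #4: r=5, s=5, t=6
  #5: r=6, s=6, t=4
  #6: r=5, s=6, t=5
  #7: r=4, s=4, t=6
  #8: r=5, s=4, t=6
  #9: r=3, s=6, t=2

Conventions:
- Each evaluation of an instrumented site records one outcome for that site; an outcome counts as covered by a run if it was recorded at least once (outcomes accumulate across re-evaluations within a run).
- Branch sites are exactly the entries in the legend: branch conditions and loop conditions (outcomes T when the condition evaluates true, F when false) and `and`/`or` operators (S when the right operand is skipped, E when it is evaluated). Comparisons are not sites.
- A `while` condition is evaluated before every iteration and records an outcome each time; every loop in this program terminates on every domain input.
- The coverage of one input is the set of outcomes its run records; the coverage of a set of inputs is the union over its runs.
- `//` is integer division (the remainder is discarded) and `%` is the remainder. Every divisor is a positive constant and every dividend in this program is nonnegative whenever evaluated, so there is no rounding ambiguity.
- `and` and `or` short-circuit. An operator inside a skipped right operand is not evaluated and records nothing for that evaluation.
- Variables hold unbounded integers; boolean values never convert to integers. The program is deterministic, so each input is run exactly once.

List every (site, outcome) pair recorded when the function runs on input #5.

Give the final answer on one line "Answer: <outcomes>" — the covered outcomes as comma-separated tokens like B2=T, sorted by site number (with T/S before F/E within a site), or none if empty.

Tracing the run of input #5 (r=6, s=6, t=4):
  B1->F, B3->E, B2->T, B5->E, B4->F
as a set, this run covers: B1=F, B2=T, B3=E, B4=F, B5=E

Answer: B1=F, B2=T, B3=E, B4=F, B5=E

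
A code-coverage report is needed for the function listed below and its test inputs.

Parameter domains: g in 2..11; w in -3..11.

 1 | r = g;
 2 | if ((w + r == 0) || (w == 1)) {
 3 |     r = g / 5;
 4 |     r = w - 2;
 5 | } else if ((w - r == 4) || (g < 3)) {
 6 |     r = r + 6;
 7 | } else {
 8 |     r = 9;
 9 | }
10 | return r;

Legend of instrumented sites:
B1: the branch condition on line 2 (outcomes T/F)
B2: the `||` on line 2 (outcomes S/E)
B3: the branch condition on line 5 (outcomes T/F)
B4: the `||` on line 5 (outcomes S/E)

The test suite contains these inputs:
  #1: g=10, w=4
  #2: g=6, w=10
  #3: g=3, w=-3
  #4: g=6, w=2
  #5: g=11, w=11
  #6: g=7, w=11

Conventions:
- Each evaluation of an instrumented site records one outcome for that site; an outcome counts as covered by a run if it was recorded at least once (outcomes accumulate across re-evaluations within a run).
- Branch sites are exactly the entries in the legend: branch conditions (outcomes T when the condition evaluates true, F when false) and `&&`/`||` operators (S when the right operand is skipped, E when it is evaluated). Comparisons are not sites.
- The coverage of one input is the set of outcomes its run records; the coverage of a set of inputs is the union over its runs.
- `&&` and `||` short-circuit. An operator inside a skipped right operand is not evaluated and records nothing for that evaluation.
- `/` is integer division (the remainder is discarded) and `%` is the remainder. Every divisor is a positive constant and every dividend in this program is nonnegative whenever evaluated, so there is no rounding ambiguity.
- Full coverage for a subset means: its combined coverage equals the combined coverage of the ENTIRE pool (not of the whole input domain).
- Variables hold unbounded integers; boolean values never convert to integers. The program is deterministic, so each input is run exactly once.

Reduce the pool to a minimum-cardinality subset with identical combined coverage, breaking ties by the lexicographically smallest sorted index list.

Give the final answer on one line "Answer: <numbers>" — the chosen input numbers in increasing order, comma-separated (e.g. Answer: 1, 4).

input #1, g=10, w=4: outcomes B1=F, B2=E, B3=F, B4=E
input #2, g=6, w=10: outcomes B1=F, B2=E, B3=T, B4=S
input #3, g=3, w=-3: outcomes B1=T, B2=S
input #4, g=6, w=2: outcomes B1=F, B2=E, B3=F, B4=E
input #5, g=11, w=11: outcomes B1=F, B2=E, B3=F, B4=E
input #6, g=7, w=11: outcomes B1=F, B2=E, B3=T, B4=S
together the pool reaches 8 outcomes: B1=T, B1=F, B2=S, B2=E, B3=T, B3=F, B4=S, B4=E
no size-1 subset reaches all 8 outcomes (best union: 4/8)
no size-2 subset reaches all 8 outcomes (best union: 6/8)
inputs {1, 2, 3} (size 3) cover everything; no size-3 subset with a lexicographically smaller index list covers all 8

Answer: 1, 2, 3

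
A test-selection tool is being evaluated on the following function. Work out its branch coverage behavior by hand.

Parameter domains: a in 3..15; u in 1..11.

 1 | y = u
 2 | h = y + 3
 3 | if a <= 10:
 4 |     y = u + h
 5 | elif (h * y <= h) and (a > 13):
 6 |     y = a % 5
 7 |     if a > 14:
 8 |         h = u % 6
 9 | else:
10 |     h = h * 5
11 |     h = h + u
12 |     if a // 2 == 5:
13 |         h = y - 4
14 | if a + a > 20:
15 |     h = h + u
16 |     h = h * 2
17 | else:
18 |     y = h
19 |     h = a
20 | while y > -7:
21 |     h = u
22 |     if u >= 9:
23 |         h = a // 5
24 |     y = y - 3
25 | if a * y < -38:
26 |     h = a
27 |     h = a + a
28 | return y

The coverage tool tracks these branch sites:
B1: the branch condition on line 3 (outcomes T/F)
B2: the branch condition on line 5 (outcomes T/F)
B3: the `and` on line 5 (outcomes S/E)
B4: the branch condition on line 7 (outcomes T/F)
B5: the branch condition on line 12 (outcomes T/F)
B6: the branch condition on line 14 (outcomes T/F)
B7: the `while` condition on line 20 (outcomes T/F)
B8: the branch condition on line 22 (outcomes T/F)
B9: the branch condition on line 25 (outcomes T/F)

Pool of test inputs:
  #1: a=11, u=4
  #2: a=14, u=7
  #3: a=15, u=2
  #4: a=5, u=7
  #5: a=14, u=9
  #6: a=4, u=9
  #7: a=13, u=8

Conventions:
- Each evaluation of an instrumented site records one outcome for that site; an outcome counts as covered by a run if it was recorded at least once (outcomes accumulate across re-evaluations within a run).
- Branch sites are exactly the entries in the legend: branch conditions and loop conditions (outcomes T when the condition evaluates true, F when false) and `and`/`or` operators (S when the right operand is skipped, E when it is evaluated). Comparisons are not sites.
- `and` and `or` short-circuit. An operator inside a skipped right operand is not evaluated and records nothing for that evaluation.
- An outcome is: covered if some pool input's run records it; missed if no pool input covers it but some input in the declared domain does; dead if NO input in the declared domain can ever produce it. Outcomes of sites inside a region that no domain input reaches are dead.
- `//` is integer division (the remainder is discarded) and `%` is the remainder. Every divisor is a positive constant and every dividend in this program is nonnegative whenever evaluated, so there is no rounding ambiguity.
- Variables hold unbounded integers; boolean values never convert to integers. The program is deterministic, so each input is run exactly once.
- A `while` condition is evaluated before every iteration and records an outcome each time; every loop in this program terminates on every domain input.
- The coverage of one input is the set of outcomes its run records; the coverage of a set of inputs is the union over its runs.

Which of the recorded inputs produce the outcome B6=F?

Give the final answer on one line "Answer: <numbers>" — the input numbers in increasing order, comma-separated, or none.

input #1 (a=11, u=4): does not produce B6=F
input #2 (a=14, u=7): does not produce B6=F
input #3 (a=15, u=2): does not produce B6=F
input #4 (a=5, u=7): produces B6=F
input #5 (a=14, u=9): does not produce B6=F
input #6 (a=4, u=9): produces B6=F
input #7 (a=13, u=8): does not produce B6=F

Answer: 4, 6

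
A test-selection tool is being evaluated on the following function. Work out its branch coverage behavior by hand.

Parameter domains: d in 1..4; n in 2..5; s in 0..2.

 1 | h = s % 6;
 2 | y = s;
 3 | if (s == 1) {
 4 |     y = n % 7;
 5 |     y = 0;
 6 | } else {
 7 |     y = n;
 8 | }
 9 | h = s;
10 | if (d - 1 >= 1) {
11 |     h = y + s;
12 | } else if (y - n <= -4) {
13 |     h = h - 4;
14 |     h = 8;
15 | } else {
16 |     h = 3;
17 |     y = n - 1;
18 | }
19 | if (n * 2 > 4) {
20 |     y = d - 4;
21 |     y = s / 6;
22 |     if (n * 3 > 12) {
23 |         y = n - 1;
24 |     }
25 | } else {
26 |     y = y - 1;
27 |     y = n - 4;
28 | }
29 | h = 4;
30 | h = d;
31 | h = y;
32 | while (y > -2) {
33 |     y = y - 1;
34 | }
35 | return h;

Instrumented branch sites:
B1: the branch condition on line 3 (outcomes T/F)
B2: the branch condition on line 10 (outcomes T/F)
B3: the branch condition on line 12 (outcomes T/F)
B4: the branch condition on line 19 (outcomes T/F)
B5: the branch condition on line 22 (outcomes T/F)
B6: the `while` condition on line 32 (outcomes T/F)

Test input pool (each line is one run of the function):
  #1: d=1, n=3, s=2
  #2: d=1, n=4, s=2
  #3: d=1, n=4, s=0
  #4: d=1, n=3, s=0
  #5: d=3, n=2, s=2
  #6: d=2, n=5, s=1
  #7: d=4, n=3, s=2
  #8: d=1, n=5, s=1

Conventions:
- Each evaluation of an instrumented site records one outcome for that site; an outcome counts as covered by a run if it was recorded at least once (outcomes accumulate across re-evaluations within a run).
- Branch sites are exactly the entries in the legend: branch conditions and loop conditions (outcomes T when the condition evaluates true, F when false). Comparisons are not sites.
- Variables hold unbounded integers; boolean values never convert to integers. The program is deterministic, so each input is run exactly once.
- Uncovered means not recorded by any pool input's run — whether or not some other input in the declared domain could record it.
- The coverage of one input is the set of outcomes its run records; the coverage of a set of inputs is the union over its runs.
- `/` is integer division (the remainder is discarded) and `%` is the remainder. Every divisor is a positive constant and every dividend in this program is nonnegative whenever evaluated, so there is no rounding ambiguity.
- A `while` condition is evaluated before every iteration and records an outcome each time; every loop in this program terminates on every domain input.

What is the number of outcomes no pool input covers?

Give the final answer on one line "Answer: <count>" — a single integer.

input #1 (d=1, n=3, s=2): covers B1=F, B2=F, B3=F, B4=T, B5=F, B6=T, B6=F
input #2 (d=1, n=4, s=2): covers B1=F, B2=F, B3=F, B4=T, B5=F, B6=T, B6=F
input #3 (d=1, n=4, s=0): covers B1=F, B2=F, B3=F, B4=T, B5=F, B6=T, B6=F
input #4 (d=1, n=3, s=0): covers B1=F, B2=F, B3=F, B4=T, B5=F, B6=T, B6=F
input #5 (d=3, n=2, s=2): covers B1=F, B2=T, B4=F, B6=F
input #6 (d=2, n=5, s=1): covers B1=T, B2=T, B4=T, B5=T, B6=T, B6=F
input #7 (d=4, n=3, s=2): covers B1=F, B2=T, B4=T, B5=F, B6=T, B6=F
input #8 (d=1, n=5, s=1): covers B1=T, B2=F, B3=T, B4=T, B5=T, B6=T, B6=F
union over the pool: B1=T, B1=F, B2=T, B2=F, B3=T, B3=F, B4=T, B4=F, B5=T, B5=F, B6=T, B6=F
uncovered (0 of 12): none

Answer: 0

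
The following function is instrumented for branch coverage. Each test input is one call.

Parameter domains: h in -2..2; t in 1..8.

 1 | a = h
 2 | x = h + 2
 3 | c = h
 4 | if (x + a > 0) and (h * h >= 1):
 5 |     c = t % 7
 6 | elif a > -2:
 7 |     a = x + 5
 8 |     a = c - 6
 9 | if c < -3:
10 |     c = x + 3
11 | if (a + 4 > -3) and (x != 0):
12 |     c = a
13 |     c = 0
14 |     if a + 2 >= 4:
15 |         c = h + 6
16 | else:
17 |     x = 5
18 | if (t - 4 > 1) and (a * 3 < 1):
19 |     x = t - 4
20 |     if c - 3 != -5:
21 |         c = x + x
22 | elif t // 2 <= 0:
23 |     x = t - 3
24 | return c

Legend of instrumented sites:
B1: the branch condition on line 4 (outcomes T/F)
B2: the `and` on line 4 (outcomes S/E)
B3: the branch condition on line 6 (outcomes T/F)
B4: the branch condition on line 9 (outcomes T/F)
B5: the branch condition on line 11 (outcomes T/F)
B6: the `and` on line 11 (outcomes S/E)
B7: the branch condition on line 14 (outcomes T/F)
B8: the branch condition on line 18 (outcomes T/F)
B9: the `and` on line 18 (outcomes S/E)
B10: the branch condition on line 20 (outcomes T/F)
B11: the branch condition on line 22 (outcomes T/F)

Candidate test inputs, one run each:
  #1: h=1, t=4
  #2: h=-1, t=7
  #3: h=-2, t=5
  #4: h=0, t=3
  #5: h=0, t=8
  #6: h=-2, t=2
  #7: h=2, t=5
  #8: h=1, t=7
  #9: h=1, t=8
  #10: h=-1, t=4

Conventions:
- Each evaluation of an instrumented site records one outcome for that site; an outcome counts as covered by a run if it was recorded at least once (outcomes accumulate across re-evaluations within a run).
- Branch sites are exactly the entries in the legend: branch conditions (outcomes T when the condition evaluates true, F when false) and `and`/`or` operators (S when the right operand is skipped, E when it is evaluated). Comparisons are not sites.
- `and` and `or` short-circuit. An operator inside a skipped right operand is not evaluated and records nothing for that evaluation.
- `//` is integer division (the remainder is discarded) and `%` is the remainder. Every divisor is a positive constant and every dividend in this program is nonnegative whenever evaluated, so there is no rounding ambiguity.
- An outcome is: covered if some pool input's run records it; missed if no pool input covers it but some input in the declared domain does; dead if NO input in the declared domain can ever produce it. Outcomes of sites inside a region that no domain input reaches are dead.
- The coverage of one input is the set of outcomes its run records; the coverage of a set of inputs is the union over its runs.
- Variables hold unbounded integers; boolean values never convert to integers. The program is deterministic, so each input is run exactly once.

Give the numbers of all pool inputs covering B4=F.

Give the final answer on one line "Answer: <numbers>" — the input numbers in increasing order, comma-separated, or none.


input #1 (h=1, t=4): hits B4=F
input #2 (h=-1, t=7): hits B4=F
input #3 (h=-2, t=5): hits B4=F
input #4 (h=0, t=3): hits B4=F
input #5 (h=0, t=8): hits B4=F
input #6 (h=-2, t=2): hits B4=F
input #7 (h=2, t=5): hits B4=F
input #8 (h=1, t=7): hits B4=F
input #9 (h=1, t=8): hits B4=F
input #10 (h=-1, t=4): hits B4=F
Answer: 1, 2, 3, 4, 5, 6, 7, 8, 9, 10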